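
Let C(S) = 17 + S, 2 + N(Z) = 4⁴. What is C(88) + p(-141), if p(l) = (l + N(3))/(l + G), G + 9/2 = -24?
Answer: 313/3 ≈ 104.33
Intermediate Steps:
G = -57/2 (G = -9/2 - 24 = -57/2 ≈ -28.500)
N(Z) = 254 (N(Z) = -2 + 4⁴ = -2 + 256 = 254)
p(l) = (254 + l)/(-57/2 + l) (p(l) = (l + 254)/(l - 57/2) = (254 + l)/(-57/2 + l))
C(88) + p(-141) = (17 + 88) + 2*(254 - 141)/(-57 + 2*(-141)) = 105 + 2*113/(-57 - 282) = 105 + 2*113/(-339) = 105 + 2*(-1/339)*113 = 105 - ⅔ = 313/3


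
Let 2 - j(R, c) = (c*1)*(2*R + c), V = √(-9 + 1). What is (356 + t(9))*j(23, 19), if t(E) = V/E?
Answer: -438948 - 274*I*√2 ≈ -4.3895e+5 - 387.49*I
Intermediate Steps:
V = 2*I*√2 (V = √(-8) = 2*I*√2 ≈ 2.8284*I)
j(R, c) = 2 - c*(c + 2*R) (j(R, c) = 2 - c*1*(2*R + c) = 2 - c*(c + 2*R))
t(E) = 2*I*√2/E (t(E) = (2*I*√2)/E = 2*I*√2/E)
(356 + t(9))*j(23, 19) = (356 + 2*I*√2/9)*(2 - 1*19² - 2*23*19) = (356 + 2*I*√2*(⅑))*(2 - 1*361 - 874) = (356 + 2*I*√2/9)*(2 - 361 - 874) = (356 + 2*I*√2/9)*(-1233) = -438948 - 274*I*√2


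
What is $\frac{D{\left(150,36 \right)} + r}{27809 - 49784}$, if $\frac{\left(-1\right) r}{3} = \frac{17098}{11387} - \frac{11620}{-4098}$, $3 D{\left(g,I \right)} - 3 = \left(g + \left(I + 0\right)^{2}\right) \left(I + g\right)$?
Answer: $- \frac{232386322447}{56968876325} \approx -4.0792$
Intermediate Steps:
$D{\left(g,I \right)} = 1 + \frac{\left(I + g\right) \left(g + I^{2}\right)}{3}$ ($D{\left(g,I \right)} = 1 + \frac{\left(g + \left(I + 0\right)^{2}\right) \left(I + g\right)}{3} = 1 + \frac{\left(g + I^{2}\right) \left(I + g\right)}{3} = 1 + \frac{\left(I + g\right) \left(g + I^{2}\right)}{3}$)
$r = - \frac{101192272}{7777321}$ ($r = - 3 \left(\frac{17098}{11387} - \frac{11620}{-4098}\right) = - 3 \left(17098 \cdot \frac{1}{11387} - - \frac{5810}{2049}\right) = - 3 \left(\frac{17098}{11387} + \frac{5810}{2049}\right) = \left(-3\right) \frac{101192272}{23331963} = - \frac{101192272}{7777321} \approx -13.011$)
$\frac{D{\left(150,36 \right)} + r}{27809 - 49784} = \frac{\left(1 + \frac{36^{3}}{3} + \frac{150^{2}}{3} + \frac{1}{3} \cdot 36 \cdot 150 + \frac{1}{3} \cdot 150 \cdot 36^{2}\right) - \frac{101192272}{7777321}}{27809 - 49784} = \frac{\left(1 + \frac{1}{3} \cdot 46656 + \frac{1}{3} \cdot 22500 + 1800 + \frac{1}{3} \cdot 150 \cdot 1296\right) - \frac{101192272}{7777321}}{-21975} = \left(\left(1 + 15552 + 7500 + 1800 + 64800\right) - \frac{101192272}{7777321}\right) \left(- \frac{1}{21975}\right) = \left(89653 - \frac{101192272}{7777321}\right) \left(- \frac{1}{21975}\right) = \frac{697158967341}{7777321} \left(- \frac{1}{21975}\right) = - \frac{232386322447}{56968876325}$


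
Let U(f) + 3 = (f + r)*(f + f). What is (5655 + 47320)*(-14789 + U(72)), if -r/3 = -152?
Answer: 3244189000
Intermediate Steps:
r = 456 (r = -3*(-152) = 456)
U(f) = -3 + 2*f*(456 + f) (U(f) = -3 + (f + 456)*(f + f) = -3 + (456 + f)*(2*f) = -3 + 2*f*(456 + f))
(5655 + 47320)*(-14789 + U(72)) = (5655 + 47320)*(-14789 + (-3 + 2*72² + 912*72)) = 52975*(-14789 + (-3 + 2*5184 + 65664)) = 52975*(-14789 + (-3 + 10368 + 65664)) = 52975*(-14789 + 76029) = 52975*61240 = 3244189000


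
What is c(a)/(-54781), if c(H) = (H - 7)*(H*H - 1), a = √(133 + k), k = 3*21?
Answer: -1365/54781 ≈ -0.024917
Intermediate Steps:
k = 63
a = 14 (a = √(133 + 63) = √196 = 14)
c(H) = (-1 + H²)*(-7 + H) (c(H) = (-7 + H)*(H² - 1) = (-7 + H)*(-1 + H²) = (-1 + H²)*(-7 + H))
c(a)/(-54781) = (7 + 14³ - 1*14 - 7*14²)/(-54781) = (7 + 2744 - 14 - 7*196)*(-1/54781) = (7 + 2744 - 14 - 1372)*(-1/54781) = 1365*(-1/54781) = -1365/54781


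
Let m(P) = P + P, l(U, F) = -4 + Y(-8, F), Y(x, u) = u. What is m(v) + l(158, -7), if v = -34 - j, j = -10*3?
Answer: -19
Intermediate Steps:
j = -30
l(U, F) = -4 + F
v = -4 (v = -34 - 1*(-30) = -34 + 30 = -4)
m(P) = 2*P
m(v) + l(158, -7) = 2*(-4) + (-4 - 7) = -8 - 11 = -19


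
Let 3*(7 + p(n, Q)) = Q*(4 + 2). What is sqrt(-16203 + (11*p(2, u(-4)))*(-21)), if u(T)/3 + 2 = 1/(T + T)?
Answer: I*sqrt(46563)/2 ≈ 107.89*I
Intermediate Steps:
u(T) = -6 + 3/(2*T) (u(T) = -6 + 3/(T + T) = -6 + 3/((2*T)) = -6 + 3*(1/(2*T)) = -6 + 3/(2*T))
p(n, Q) = -7 + 2*Q (p(n, Q) = -7 + (Q*(4 + 2))/3 = -7 + (Q*6)/3 = -7 + (6*Q)/3 = -7 + 2*Q)
sqrt(-16203 + (11*p(2, u(-4)))*(-21)) = sqrt(-16203 + (11*(-7 + 2*(-6 + (3/2)/(-4))))*(-21)) = sqrt(-16203 + (11*(-7 + 2*(-6 + (3/2)*(-1/4))))*(-21)) = sqrt(-16203 + (11*(-7 + 2*(-6 - 3/8)))*(-21)) = sqrt(-16203 + (11*(-7 + 2*(-51/8)))*(-21)) = sqrt(-16203 + (11*(-7 - 51/4))*(-21)) = sqrt(-16203 + (11*(-79/4))*(-21)) = sqrt(-16203 - 869/4*(-21)) = sqrt(-16203 + 18249/4) = sqrt(-46563/4) = I*sqrt(46563)/2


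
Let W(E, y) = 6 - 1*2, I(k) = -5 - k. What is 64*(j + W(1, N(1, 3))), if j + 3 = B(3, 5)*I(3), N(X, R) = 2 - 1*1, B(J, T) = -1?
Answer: 576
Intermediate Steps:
N(X, R) = 1 (N(X, R) = 2 - 1 = 1)
W(E, y) = 4 (W(E, y) = 6 - 2 = 4)
j = 5 (j = -3 - (-5 - 1*3) = -3 - (-5 - 3) = -3 - 1*(-8) = -3 + 8 = 5)
64*(j + W(1, N(1, 3))) = 64*(5 + 4) = 64*9 = 576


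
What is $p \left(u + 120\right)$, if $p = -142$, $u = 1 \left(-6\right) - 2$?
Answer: $-15904$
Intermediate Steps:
$u = -8$ ($u = -6 - 2 = -8$)
$p \left(u + 120\right) = - 142 \left(-8 + 120\right) = \left(-142\right) 112 = -15904$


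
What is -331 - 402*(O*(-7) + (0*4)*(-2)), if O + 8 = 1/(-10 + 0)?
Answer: -115622/5 ≈ -23124.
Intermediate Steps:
O = -81/10 (O = -8 + 1/(-10 + 0) = -8 + 1/(-10) = -8 - ⅒ = -81/10 ≈ -8.1000)
-331 - 402*(O*(-7) + (0*4)*(-2)) = -331 - 402*(-81/10*(-7) + (0*4)*(-2)) = -331 - 402*(567/10 + 0*(-2)) = -331 - 402*(567/10 + 0) = -331 - 402*567/10 = -331 - 113967/5 = -115622/5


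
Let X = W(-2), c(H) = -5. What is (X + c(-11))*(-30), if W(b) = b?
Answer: 210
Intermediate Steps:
X = -2
(X + c(-11))*(-30) = (-2 - 5)*(-30) = -7*(-30) = 210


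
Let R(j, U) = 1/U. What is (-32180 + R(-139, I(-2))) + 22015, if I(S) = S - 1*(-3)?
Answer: -10164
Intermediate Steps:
I(S) = 3 + S (I(S) = S + 3 = 3 + S)
(-32180 + R(-139, I(-2))) + 22015 = (-32180 + 1/(3 - 2)) + 22015 = (-32180 + 1/1) + 22015 = (-32180 + 1) + 22015 = -32179 + 22015 = -10164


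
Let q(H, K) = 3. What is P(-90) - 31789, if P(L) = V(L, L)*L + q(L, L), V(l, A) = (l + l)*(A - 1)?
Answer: -1505986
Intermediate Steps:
V(l, A) = 2*l*(-1 + A) (V(l, A) = (2*l)*(-1 + A) = 2*l*(-1 + A))
P(L) = 3 + 2*L**2*(-1 + L) (P(L) = (2*L*(-1 + L))*L + 3 = 2*L**2*(-1 + L) + 3 = 3 + 2*L**2*(-1 + L))
P(-90) - 31789 = (3 + 2*(-90)**2*(-1 - 90)) - 31789 = (3 + 2*8100*(-91)) - 31789 = (3 - 1474200) - 31789 = -1474197 - 31789 = -1505986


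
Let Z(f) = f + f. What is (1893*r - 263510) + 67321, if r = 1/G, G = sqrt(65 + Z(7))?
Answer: -196189 + 1893*sqrt(79)/79 ≈ -1.9598e+5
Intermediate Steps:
Z(f) = 2*f
G = sqrt(79) (G = sqrt(65 + 2*7) = sqrt(65 + 14) = sqrt(79) ≈ 8.8882)
r = sqrt(79)/79 (r = 1/(sqrt(79)) = sqrt(79)/79 ≈ 0.11251)
(1893*r - 263510) + 67321 = (1893*(sqrt(79)/79) - 263510) + 67321 = (1893*sqrt(79)/79 - 263510) + 67321 = (-263510 + 1893*sqrt(79)/79) + 67321 = -196189 + 1893*sqrt(79)/79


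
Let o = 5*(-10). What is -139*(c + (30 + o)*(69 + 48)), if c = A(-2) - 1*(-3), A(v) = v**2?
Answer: 324287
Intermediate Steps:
o = -50
c = 7 (c = (-2)**2 - 1*(-3) = 4 + 3 = 7)
-139*(c + (30 + o)*(69 + 48)) = -139*(7 + (30 - 50)*(69 + 48)) = -139*(7 - 20*117) = -139*(7 - 2340) = -139*(-2333) = 324287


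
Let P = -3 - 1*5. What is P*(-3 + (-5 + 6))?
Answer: 16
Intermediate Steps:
P = -8 (P = -3 - 5 = -8)
P*(-3 + (-5 + 6)) = -8*(-3 + (-5 + 6)) = -8*(-3 + 1) = -8*(-2) = 16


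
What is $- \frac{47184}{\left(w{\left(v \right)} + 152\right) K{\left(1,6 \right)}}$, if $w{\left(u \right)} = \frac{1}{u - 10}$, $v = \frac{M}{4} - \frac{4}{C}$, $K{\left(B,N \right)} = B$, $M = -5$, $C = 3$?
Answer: $- \frac{1781196}{5735} \approx -310.58$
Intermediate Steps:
$v = - \frac{31}{12}$ ($v = - \frac{5}{4} - \frac{4}{3} = - \frac{31}{12} \approx -2.5833$)
$w{\left(u \right)} = \frac{1}{-10 + u}$
$- \frac{47184}{\left(w{\left(v \right)} + 152\right) K{\left(1,6 \right)}} = - \frac{47184}{\left(\frac{1}{-10 - \frac{31}{12}} + 152\right) 1} = - \frac{47184}{\left(\frac{1}{- \frac{151}{12}} + 152\right) 1} = - \frac{47184}{\left(- \frac{12}{151} + 152\right) 1} = - \frac{47184}{\frac{22940}{151} \cdot 1} = - \frac{47184}{\frac{22940}{151}} = \left(-47184\right) \frac{151}{22940} = - \frac{1781196}{5735}$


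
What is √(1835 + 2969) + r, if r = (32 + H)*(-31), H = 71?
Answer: -3193 + 2*√1201 ≈ -3123.7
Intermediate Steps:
r = -3193 (r = (32 + 71)*(-31) = 103*(-31) = -3193)
√(1835 + 2969) + r = √(1835 + 2969) - 3193 = √4804 - 3193 = 2*√1201 - 3193 = -3193 + 2*√1201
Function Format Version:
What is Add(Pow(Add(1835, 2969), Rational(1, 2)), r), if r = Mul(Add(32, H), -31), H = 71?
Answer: Add(-3193, Mul(2, Pow(1201, Rational(1, 2)))) ≈ -3123.7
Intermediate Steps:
r = -3193 (r = Mul(Add(32, 71), -31) = Mul(103, -31) = -3193)
Add(Pow(Add(1835, 2969), Rational(1, 2)), r) = Add(Pow(Add(1835, 2969), Rational(1, 2)), -3193) = Add(Pow(4804, Rational(1, 2)), -3193) = Add(Mul(2, Pow(1201, Rational(1, 2))), -3193) = Add(-3193, Mul(2, Pow(1201, Rational(1, 2))))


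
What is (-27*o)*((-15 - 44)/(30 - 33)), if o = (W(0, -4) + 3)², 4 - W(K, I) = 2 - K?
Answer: -13275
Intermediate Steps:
W(K, I) = 2 + K (W(K, I) = 4 - (2 - K) = 4 + (-2 + K) = 2 + K)
o = 25 (o = ((2 + 0) + 3)² = (2 + 3)² = 5² = 25)
(-27*o)*((-15 - 44)/(30 - 33)) = (-27*25)*((-15 - 44)/(30 - 33)) = -(-39825)/(-3) = -(-39825)*(-1)/3 = -675*59/3 = -13275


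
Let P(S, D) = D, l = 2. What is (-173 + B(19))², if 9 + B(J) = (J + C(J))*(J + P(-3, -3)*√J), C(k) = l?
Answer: 122500 - 27342*√19 ≈ 3319.0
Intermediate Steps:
C(k) = 2
B(J) = -9 + (2 + J)*(J - 3*√J) (B(J) = -9 + (J + 2)*(J - 3*√J) = -9 + (2 + J)*(J - 3*√J))
(-173 + B(19))² = (-173 + (-9 + 19² - 6*√19 - 57*√19 + 2*19))² = (-173 + (-9 + 361 - 6*√19 - 57*√19 + 38))² = (-173 + (390 - 63*√19))² = (217 - 63*√19)²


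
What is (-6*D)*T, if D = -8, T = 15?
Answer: 720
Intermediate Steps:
(-6*D)*T = -6*(-8)*15 = 48*15 = 720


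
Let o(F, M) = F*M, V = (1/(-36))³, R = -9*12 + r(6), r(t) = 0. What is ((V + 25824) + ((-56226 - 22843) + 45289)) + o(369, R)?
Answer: -2230530049/46656 ≈ -47808.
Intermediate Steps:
R = -108 (R = -9*12 + 0 = -108 + 0 = -108)
V = -1/46656 (V = (-1/36)³ = -1/46656 ≈ -2.1433e-5)
((V + 25824) + ((-56226 - 22843) + 45289)) + o(369, R) = ((-1/46656 + 25824) + ((-56226 - 22843) + 45289)) + 369*(-108) = (1204844543/46656 + (-79069 + 45289)) - 39852 = (1204844543/46656 - 33780) - 39852 = -371195137/46656 - 39852 = -2230530049/46656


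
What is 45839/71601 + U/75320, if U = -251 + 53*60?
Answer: 3662312809/5392987320 ≈ 0.67909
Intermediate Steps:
U = 2929 (U = -251 + 3180 = 2929)
45839/71601 + U/75320 = 45839/71601 + 2929/75320 = 3662312809/5392987320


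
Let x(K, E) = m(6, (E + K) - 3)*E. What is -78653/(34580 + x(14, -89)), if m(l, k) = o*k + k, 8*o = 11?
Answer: -314612/204269 ≈ -1.5402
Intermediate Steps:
o = 11/8 (o = (1/8)*11 = 11/8 ≈ 1.3750)
m(l, k) = 19*k/8 (m(l, k) = 11*k/8 + k = 19*k/8)
x(K, E) = E*(-57/8 + 19*E/8 + 19*K/8) (x(K, E) = (19*((E + K) - 3)/8)*E = (19*(-3 + E + K)/8)*E = (-57/8 + 19*E/8 + 19*K/8)*E = E*(-57/8 + 19*E/8 + 19*K/8))
-78653/(34580 + x(14, -89)) = -78653/(34580 + (19/8)*(-89)*(-3 - 89 + 14)) = -78653/(34580 + (19/8)*(-89)*(-78)) = -78653/(34580 + 65949/4) = -78653/204269/4 = -78653*4/204269 = -314612/204269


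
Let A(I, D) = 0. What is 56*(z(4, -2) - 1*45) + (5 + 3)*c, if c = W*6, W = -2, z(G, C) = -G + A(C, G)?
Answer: -2840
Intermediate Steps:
z(G, C) = -G (z(G, C) = -G + 0 = -G)
c = -12 (c = -2*6 = -12)
56*(z(4, -2) - 1*45) + (5 + 3)*c = 56*(-1*4 - 1*45) + (5 + 3)*(-12) = 56*(-4 - 45) + 8*(-12) = 56*(-49) - 96 = -2744 - 96 = -2840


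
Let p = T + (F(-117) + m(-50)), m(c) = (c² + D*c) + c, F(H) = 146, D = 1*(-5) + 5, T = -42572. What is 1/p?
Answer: -1/39976 ≈ -2.5015e-5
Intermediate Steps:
D = 0 (D = -5 + 5 = 0)
m(c) = c + c² (m(c) = (c² + 0*c) + c = (c² + 0) + c = c² + c = c + c²)
p = -39976 (p = -42572 + (146 - 50*(1 - 50)) = -42572 + (146 - 50*(-49)) = -42572 + (146 + 2450) = -42572 + 2596 = -39976)
1/p = 1/(-39976) = -1/39976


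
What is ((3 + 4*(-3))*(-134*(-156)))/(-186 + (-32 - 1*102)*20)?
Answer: 94068/1433 ≈ 65.644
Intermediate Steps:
((3 + 4*(-3))*(-134*(-156)))/(-186 + (-32 - 1*102)*20) = ((3 - 12)*20904)/(-186 + (-32 - 102)*20) = (-9*20904)/(-186 - 134*20) = -188136/(-186 - 2680) = -188136/(-2866) = -188136*(-1/2866) = 94068/1433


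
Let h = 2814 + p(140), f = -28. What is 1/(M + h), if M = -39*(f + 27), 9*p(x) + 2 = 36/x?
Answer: 315/898634 ≈ 0.00035053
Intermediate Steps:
p(x) = -2/9 + 4/x (p(x) = -2/9 + (36/x)/9 = -2/9 + 4/x)
h = 886349/315 (h = 2814 + (-2/9 + 4/140) = 2814 + (-2/9 + 4*(1/140)) = 2814 + (-2/9 + 1/35) = 2814 - 61/315 = 886349/315 ≈ 2813.8)
M = 39 (M = -39*(-28 + 27) = -39*(-1) = 39)
1/(M + h) = 1/(39 + 886349/315) = 1/(898634/315) = 315/898634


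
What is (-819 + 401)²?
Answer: 174724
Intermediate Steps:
(-819 + 401)² = (-418)² = 174724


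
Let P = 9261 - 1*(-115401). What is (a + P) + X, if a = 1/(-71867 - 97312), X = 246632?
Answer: 62815147625/169179 ≈ 3.7129e+5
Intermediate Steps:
a = -1/169179 (a = 1/(-169179) = -1/169179 ≈ -5.9109e-6)
P = 124662 (P = 9261 + 115401 = 124662)
(a + P) + X = (-1/169179 + 124662) + 246632 = 21090192497/169179 + 246632 = 62815147625/169179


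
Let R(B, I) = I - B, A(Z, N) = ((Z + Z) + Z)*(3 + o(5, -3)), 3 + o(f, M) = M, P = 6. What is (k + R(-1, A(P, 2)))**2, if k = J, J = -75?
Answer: 16384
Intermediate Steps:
o(f, M) = -3 + M
A(Z, N) = -9*Z (A(Z, N) = ((Z + Z) + Z)*(3 + (-3 - 3)) = (2*Z + Z)*(3 - 6) = (3*Z)*(-3) = -9*Z)
k = -75
(k + R(-1, A(P, 2)))**2 = (-75 + (-9*6 - 1*(-1)))**2 = (-75 + (-54 + 1))**2 = (-75 - 53)**2 = (-128)**2 = 16384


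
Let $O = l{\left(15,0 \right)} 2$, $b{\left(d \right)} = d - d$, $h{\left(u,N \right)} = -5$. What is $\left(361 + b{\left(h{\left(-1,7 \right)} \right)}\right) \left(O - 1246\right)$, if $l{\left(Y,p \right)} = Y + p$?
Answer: $-438976$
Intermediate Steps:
$b{\left(d \right)} = 0$
$O = 30$ ($O = \left(15 + 0\right) 2 = 15 \cdot 2 = 30$)
$\left(361 + b{\left(h{\left(-1,7 \right)} \right)}\right) \left(O - 1246\right) = \left(361 + 0\right) \left(30 - 1246\right) = 361 \left(-1216\right) = -438976$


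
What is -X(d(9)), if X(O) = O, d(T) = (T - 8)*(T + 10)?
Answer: -19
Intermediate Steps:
d(T) = (-8 + T)*(10 + T)
-X(d(9)) = -(-80 + 9² + 2*9) = -(-80 + 81 + 18) = -1*19 = -19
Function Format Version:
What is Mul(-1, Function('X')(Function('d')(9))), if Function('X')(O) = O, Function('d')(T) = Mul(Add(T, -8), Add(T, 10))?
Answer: -19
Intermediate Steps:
Function('d')(T) = Mul(Add(-8, T), Add(10, T))
Mul(-1, Function('X')(Function('d')(9))) = Mul(-1, Add(-80, Pow(9, 2), Mul(2, 9))) = Mul(-1, Add(-80, 81, 18)) = Mul(-1, 19) = -19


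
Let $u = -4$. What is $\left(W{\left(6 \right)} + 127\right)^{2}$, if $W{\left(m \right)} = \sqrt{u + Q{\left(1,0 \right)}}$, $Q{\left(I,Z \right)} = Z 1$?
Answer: $16125 + 508 i \approx 16125.0 + 508.0 i$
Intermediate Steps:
$Q{\left(I,Z \right)} = Z$
$W{\left(m \right)} = 2 i$ ($W{\left(m \right)} = \sqrt{-4 + 0} = \sqrt{-4} = 2 i$)
$\left(W{\left(6 \right)} + 127\right)^{2} = \left(2 i + 127\right)^{2} = \left(127 + 2 i\right)^{2}$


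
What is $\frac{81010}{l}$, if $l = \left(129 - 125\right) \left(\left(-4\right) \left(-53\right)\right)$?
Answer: $\frac{40505}{424} \approx 95.531$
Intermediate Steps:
$l = 848$ ($l = 4 \cdot 212 = 848$)
$\frac{81010}{l} = \frac{81010}{848} = 81010 \cdot \frac{1}{848} = \frac{40505}{424}$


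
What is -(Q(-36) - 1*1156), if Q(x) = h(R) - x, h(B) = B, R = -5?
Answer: 1125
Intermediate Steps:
Q(x) = -5 - x
-(Q(-36) - 1*1156) = -((-5 - 1*(-36)) - 1*1156) = -((-5 + 36) - 1156) = -(31 - 1156) = -1*(-1125) = 1125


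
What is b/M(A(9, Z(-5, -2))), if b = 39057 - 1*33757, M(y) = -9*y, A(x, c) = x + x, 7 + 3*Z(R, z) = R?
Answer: -2650/81 ≈ -32.716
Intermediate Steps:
Z(R, z) = -7/3 + R/3
A(x, c) = 2*x
b = 5300 (b = 39057 - 33757 = 5300)
b/M(A(9, Z(-5, -2))) = 5300/((-18*9)) = 5300/((-9*18)) = 5300/(-162) = 5300*(-1/162) = -2650/81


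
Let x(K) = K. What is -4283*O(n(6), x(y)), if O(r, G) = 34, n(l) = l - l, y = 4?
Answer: -145622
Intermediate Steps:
n(l) = 0
-4283*O(n(6), x(y)) = -4283*34 = -145622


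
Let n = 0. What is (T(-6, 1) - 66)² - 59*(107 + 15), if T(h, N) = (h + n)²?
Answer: -6298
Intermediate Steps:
T(h, N) = h² (T(h, N) = (h + 0)² = h²)
(T(-6, 1) - 66)² - 59*(107 + 15) = ((-6)² - 66)² - 59*(107 + 15) = (36 - 66)² - 59*122 = (-30)² - 7198 = 900 - 7198 = -6298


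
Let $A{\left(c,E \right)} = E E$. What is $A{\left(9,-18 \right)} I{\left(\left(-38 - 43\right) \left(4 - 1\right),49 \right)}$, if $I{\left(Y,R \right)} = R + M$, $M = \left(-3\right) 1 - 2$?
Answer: $14256$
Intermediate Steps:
$M = -5$ ($M = -3 - 2 = -5$)
$A{\left(c,E \right)} = E^{2}$
$I{\left(Y,R \right)} = -5 + R$ ($I{\left(Y,R \right)} = R - 5 = -5 + R$)
$A{\left(9,-18 \right)} I{\left(\left(-38 - 43\right) \left(4 - 1\right),49 \right)} = \left(-18\right)^{2} \left(-5 + 49\right) = 324 \cdot 44 = 14256$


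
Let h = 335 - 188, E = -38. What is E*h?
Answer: -5586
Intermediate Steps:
h = 147
E*h = -38*147 = -5586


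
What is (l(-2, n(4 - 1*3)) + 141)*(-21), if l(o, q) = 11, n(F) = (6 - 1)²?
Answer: -3192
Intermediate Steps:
n(F) = 25 (n(F) = 5² = 25)
(l(-2, n(4 - 1*3)) + 141)*(-21) = (11 + 141)*(-21) = 152*(-21) = -3192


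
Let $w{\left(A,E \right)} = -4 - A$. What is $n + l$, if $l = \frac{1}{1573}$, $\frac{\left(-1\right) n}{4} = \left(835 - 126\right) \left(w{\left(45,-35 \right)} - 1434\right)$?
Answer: $\frac{6615704525}{1573} \approx 4.2058 \cdot 10^{6}$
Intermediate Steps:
$n = 4205788$ ($n = - 4 \left(835 - 126\right) \left(\left(-4 - 45\right) - 1434\right) = - 4 \cdot 709 \left(\left(-4 - 45\right) - 1434\right) = - 4 \cdot 709 \left(-49 - 1434\right) = - 4 \cdot 709 \left(-1483\right) = \left(-4\right) \left(-1051447\right) = 4205788$)
$l = \frac{1}{1573} \approx 0.00063573$
$n + l = 4205788 + \frac{1}{1573} = \frac{6615704525}{1573}$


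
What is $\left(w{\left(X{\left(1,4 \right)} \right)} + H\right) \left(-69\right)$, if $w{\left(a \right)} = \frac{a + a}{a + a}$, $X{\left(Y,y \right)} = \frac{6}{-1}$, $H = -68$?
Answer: $4623$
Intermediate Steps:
$X{\left(Y,y \right)} = -6$ ($X{\left(Y,y \right)} = 6 \left(-1\right) = -6$)
$w{\left(a \right)} = 1$ ($w{\left(a \right)} = \frac{2 a}{2 a} = 2 a \frac{1}{2 a} = 1$)
$\left(w{\left(X{\left(1,4 \right)} \right)} + H\right) \left(-69\right) = \left(1 - 68\right) \left(-69\right) = \left(-67\right) \left(-69\right) = 4623$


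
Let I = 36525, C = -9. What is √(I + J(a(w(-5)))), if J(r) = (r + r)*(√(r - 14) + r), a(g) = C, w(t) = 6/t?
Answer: √(36687 - 18*I*√23) ≈ 191.54 - 0.225*I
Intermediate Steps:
a(g) = -9
J(r) = 2*r*(r + √(-14 + r)) (J(r) = (2*r)*(√(-14 + r) + r) = (2*r)*(r + √(-14 + r)) = 2*r*(r + √(-14 + r)))
√(I + J(a(w(-5)))) = √(36525 + 2*(-9)*(-9 + √(-14 - 9))) = √(36525 + 2*(-9)*(-9 + √(-23))) = √(36525 + 2*(-9)*(-9 + I*√23)) = √(36525 + (162 - 18*I*√23)) = √(36687 - 18*I*√23)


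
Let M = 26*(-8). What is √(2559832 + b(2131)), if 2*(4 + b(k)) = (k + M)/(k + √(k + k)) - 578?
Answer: √(21817514282 + 10238156*√4262)/(2*√(2131 + √4262)) ≈ 1599.9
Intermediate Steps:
M = -208
b(k) = -293 + (-208 + k)/(2*(k + √2*√k)) (b(k) = -4 + ((k - 208)/(k + √(k + k)) - 578)/2 = -4 + ((-208 + k)/(k + √(2*k)) - 578)/2 = -4 + ((-208 + k)/(k + √2*√k) - 578)/2 = -4 + (-578 + (-208 + k)/(k + √2*√k))/2 = -4 + (-289 + (-208 + k)/(2*(k + √2*√k))) = -293 + (-208 + k)/(2*(k + √2*√k)))
√(2559832 + b(2131)) = √(2559832 + (-104 - 585/2*2131 - 293*√2*√2131)/(2131 + √2*√2131)) = √(2559832 + (-104 - 1246635/2 - 293*√4262)/(2131 + √4262)) = √(2559832 + (-1246843/2 - 293*√4262)/(2131 + √4262))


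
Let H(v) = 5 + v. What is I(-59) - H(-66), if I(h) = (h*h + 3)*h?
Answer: -205495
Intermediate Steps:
I(h) = h*(3 + h²) (I(h) = (h² + 3)*h = (3 + h²)*h = h*(3 + h²))
I(-59) - H(-66) = -59*(3 + (-59)²) - (5 - 66) = -59*(3 + 3481) - 1*(-61) = -59*3484 + 61 = -205556 + 61 = -205495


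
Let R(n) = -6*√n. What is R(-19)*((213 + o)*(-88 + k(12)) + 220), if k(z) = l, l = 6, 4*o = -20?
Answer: 101016*I*√19 ≈ 4.4032e+5*I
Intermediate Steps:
o = -5 (o = (¼)*(-20) = -5)
k(z) = 6
R(-19)*((213 + o)*(-88 + k(12)) + 220) = (-6*I*√19)*((213 - 5)*(-88 + 6) + 220) = (-6*I*√19)*(208*(-82) + 220) = (-6*I*√19)*(-17056 + 220) = -6*I*√19*(-16836) = 101016*I*√19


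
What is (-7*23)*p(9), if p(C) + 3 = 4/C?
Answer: 3703/9 ≈ 411.44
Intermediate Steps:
p(C) = -3 + 4/C
(-7*23)*p(9) = (-7*23)*(-3 + 4/9) = -161*(-3 + 4*(⅑)) = -161*(-3 + 4/9) = -161*(-23/9) = 3703/9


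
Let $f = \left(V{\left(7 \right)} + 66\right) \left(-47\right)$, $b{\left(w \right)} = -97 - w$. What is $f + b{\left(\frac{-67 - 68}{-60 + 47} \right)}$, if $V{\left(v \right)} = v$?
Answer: $- \frac{45999}{13} \approx -3538.4$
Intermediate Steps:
$f = -3431$ ($f = \left(7 + 66\right) \left(-47\right) = 73 \left(-47\right) = -3431$)
$f + b{\left(\frac{-67 - 68}{-60 + 47} \right)} = -3431 - \left(97 + \frac{-67 - 68}{-60 + 47}\right) = -3431 - \left(97 - \frac{135}{-13}\right) = -3431 - \left(97 - - \frac{135}{13}\right) = -3431 - \frac{1396}{13} = - \frac{45999}{13}$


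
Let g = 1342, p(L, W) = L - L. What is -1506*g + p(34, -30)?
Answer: -2021052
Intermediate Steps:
p(L, W) = 0
-1506*g + p(34, -30) = -1506*1342 + 0 = -2021052 + 0 = -2021052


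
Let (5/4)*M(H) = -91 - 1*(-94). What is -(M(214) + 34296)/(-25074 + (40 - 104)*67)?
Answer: 85746/73405 ≈ 1.1681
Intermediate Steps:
M(H) = 12/5 (M(H) = 4*(-91 - 1*(-94))/5 = 4*(-91 + 94)/5 = (4/5)*3 = 12/5)
-(M(214) + 34296)/(-25074 + (40 - 104)*67) = -(12/5 + 34296)/(-25074 + (40 - 104)*67) = -171492/(5*(-25074 - 64*67)) = -171492/(5*(-25074 - 4288)) = -171492/(5*(-29362)) = -171492*(-1)/(5*29362) = -1*(-85746/73405) = 85746/73405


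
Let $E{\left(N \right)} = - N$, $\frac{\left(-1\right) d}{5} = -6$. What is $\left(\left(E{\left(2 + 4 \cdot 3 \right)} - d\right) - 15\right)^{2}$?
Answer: $3481$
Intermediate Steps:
$d = 30$ ($d = \left(-5\right) \left(-6\right) = 30$)
$\left(\left(E{\left(2 + 4 \cdot 3 \right)} - d\right) - 15\right)^{2} = \left(\left(- (2 + 4 \cdot 3) - 30\right) - 15\right)^{2} = \left(\left(- (2 + 12) - 30\right) - 15\right)^{2} = \left(\left(\left(-1\right) 14 - 30\right) - 15\right)^{2} = \left(\left(-14 - 30\right) - 15\right)^{2} = \left(-44 - 15\right)^{2} = \left(-59\right)^{2} = 3481$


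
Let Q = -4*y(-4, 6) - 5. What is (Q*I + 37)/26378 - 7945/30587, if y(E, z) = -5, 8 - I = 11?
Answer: -104908953/403411943 ≈ -0.26005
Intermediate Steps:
I = -3 (I = 8 - 1*11 = 8 - 11 = -3)
Q = 15 (Q = -4*(-5) - 5 = 20 - 5 = 15)
(Q*I + 37)/26378 - 7945/30587 = (15*(-3) + 37)/26378 - 7945/30587 = (-45 + 37)*(1/26378) - 7945*1/30587 = -8*1/26378 - 7945/30587 = -4/13189 - 7945/30587 = -104908953/403411943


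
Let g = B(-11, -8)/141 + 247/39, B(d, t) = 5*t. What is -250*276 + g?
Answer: -9728147/141 ≈ -68994.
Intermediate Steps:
g = 853/141 (g = (5*(-8))/141 + 247/39 = -40*1/141 + 247*(1/39) = -40/141 + 19/3 = 853/141 ≈ 6.0496)
-250*276 + g = -250*276 + 853/141 = -69000 + 853/141 = -9728147/141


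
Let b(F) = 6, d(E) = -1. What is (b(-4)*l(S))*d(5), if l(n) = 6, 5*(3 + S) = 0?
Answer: -36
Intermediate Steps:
S = -3 (S = -3 + (1/5)*0 = -3 + 0 = -3)
(b(-4)*l(S))*d(5) = (6*6)*(-1) = 36*(-1) = -36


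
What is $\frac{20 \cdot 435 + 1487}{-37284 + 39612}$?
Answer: $\frac{10187}{2328} \approx 4.3759$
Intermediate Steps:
$\frac{20 \cdot 435 + 1487}{-37284 + 39612} = \frac{8700 + 1487}{2328} = 10187 \cdot \frac{1}{2328} = \frac{10187}{2328}$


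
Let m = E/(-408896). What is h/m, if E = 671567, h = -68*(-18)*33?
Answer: -16516127232/671567 ≈ -24593.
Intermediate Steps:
h = 40392 (h = 1224*33 = 40392)
m = -671567/408896 (m = 671567/(-408896) = 671567*(-1/408896) = -671567/408896 ≈ -1.6424)
h/m = 40392/(-671567/408896) = 40392*(-408896/671567) = -16516127232/671567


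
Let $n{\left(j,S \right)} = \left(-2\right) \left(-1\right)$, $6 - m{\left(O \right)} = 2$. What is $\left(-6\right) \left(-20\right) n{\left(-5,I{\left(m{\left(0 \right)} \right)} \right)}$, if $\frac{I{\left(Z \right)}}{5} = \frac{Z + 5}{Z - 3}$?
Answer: $240$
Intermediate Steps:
$m{\left(O \right)} = 4$ ($m{\left(O \right)} = 6 - 2 = 4$)
$I{\left(Z \right)} = \frac{5 \left(5 + Z\right)}{-3 + Z}$ ($I{\left(Z \right)} = 5 \frac{Z + 5}{Z - 3} = 5 \frac{5 + Z}{-3 + Z} = \frac{5 \left(5 + Z\right)}{-3 + Z}$)
$n{\left(j,S \right)} = 2$
$\left(-6\right) \left(-20\right) n{\left(-5,I{\left(m{\left(0 \right)} \right)} \right)} = \left(-6\right) \left(-20\right) 2 = 120 \cdot 2 = 240$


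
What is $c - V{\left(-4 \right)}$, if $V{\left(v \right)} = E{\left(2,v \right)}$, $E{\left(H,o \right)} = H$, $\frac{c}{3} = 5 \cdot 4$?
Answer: $58$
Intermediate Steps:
$c = 60$ ($c = 3 \cdot 5 \cdot 4 = 3 \cdot 20 = 60$)
$V{\left(v \right)} = 2$
$c - V{\left(-4 \right)} = 60 - 2 = 58$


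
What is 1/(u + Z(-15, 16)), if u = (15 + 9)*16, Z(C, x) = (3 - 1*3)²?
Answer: 1/384 ≈ 0.0026042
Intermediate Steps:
Z(C, x) = 0 (Z(C, x) = (3 - 3)² = 0² = 0)
u = 384 (u = 24*16 = 384)
1/(u + Z(-15, 16)) = 1/(384 + 0) = 1/384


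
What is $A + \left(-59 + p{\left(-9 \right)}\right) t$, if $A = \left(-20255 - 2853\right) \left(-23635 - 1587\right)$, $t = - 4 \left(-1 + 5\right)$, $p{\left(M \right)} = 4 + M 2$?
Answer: $582831144$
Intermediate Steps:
$p{\left(M \right)} = 4 + 2 M$
$t = -16$ ($t = \left(-4\right) 4 = -16$)
$A = 582829976$ ($A = \left(-23108\right) \left(-25222\right) = 582829976$)
$A + \left(-59 + p{\left(-9 \right)}\right) t = 582829976 + \left(-59 + \left(4 + 2 \left(-9\right)\right)\right) \left(-16\right) = 582829976 + \left(-59 + \left(4 - 18\right)\right) \left(-16\right) = 582829976 + \left(-59 - 14\right) \left(-16\right) = 582829976 - -1168 = 582829976 + 1168 = 582831144$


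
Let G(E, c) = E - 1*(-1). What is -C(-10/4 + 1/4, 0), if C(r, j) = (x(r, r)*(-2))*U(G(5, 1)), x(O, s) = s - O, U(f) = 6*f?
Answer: 0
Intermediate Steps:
G(E, c) = 1 + E (G(E, c) = E + 1 = 1 + E)
C(r, j) = 0 (C(r, j) = ((r - r)*(-2))*(6*(1 + 5)) = (0*(-2))*(6*6) = 0*36 = 0)
-C(-10/4 + 1/4, 0) = -1*0 = 0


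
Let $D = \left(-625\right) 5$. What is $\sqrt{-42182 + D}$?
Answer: $i \sqrt{45307} \approx 212.85 i$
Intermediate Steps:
$D = -3125$
$\sqrt{-42182 + D} = \sqrt{-42182 - 3125} = \sqrt{-45307} = i \sqrt{45307}$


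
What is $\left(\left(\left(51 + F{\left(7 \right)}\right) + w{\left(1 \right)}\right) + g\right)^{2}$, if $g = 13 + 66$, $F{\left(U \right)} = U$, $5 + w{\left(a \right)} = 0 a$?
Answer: $17424$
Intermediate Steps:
$w{\left(a \right)} = -5$ ($w{\left(a \right)} = -5 + 0 a = -5 + 0 = -5$)
$g = 79$
$\left(\left(\left(51 + F{\left(7 \right)}\right) + w{\left(1 \right)}\right) + g\right)^{2} = \left(\left(\left(51 + 7\right) - 5\right) + 79\right)^{2} = \left(\left(58 - 5\right) + 79\right)^{2} = \left(53 + 79\right)^{2} = 132^{2} = 17424$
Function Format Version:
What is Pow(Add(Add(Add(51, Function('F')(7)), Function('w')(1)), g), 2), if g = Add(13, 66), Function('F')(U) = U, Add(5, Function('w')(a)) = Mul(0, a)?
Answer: 17424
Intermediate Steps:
Function('w')(a) = -5 (Function('w')(a) = Add(-5, Mul(0, a)) = Add(-5, 0) = -5)
g = 79
Pow(Add(Add(Add(51, Function('F')(7)), Function('w')(1)), g), 2) = Pow(Add(Add(Add(51, 7), -5), 79), 2) = Pow(Add(Add(58, -5), 79), 2) = Pow(Add(53, 79), 2) = Pow(132, 2) = 17424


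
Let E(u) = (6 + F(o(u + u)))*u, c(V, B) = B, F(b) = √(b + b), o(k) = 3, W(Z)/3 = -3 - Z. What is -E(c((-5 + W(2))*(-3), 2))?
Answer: -12 - 2*√6 ≈ -16.899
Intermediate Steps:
W(Z) = -9 - 3*Z (W(Z) = 3*(-3 - Z) = -9 - 3*Z)
F(b) = √2*√b (F(b) = √(2*b) = √2*√b)
E(u) = u*(6 + √6) (E(u) = (6 + √2*√3)*u = (6 + √6)*u = u*(6 + √6))
-E(c((-5 + W(2))*(-3), 2)) = -2*(6 + √6) = -(12 + 2*√6) = -12 - 2*√6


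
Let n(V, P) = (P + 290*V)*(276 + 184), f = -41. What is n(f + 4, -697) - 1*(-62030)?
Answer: -5194390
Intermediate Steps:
n(V, P) = 460*P + 133400*V (n(V, P) = (P + 290*V)*460 = 460*P + 133400*V)
n(f + 4, -697) - 1*(-62030) = (460*(-697) + 133400*(-41 + 4)) - 1*(-62030) = (-320620 + 133400*(-37)) + 62030 = (-320620 - 4935800) + 62030 = -5256420 + 62030 = -5194390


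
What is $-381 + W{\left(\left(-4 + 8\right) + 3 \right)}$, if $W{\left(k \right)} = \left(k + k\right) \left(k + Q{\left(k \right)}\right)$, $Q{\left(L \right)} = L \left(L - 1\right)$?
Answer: $305$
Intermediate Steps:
$Q{\left(L \right)} = L \left(-1 + L\right)$
$W{\left(k \right)} = 2 k \left(k + k \left(-1 + k\right)\right)$ ($W{\left(k \right)} = \left(k + k\right) \left(k + k \left(-1 + k\right)\right) = 2 k \left(k + k \left(-1 + k\right)\right)$)
$-381 + W{\left(\left(-4 + 8\right) + 3 \right)} = -381 + 2 \left(\left(-4 + 8\right) + 3\right)^{3} = -381 + 2 \left(4 + 3\right)^{3} = -381 + 2 \cdot 7^{3} = -381 + 2 \cdot 343 = -381 + 686 = 305$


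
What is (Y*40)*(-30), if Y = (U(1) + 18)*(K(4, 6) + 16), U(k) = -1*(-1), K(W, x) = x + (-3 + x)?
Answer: -570000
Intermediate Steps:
K(W, x) = -3 + 2*x
U(k) = 1
Y = 475 (Y = (1 + 18)*((-3 + 2*6) + 16) = 19*((-3 + 12) + 16) = 19*(9 + 16) = 19*25 = 475)
(Y*40)*(-30) = (475*40)*(-30) = 19000*(-30) = -570000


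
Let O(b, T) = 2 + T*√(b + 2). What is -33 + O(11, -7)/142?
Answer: -2342/71 - 7*√13/142 ≈ -33.164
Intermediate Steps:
O(b, T) = 2 + T*√(2 + b)
-33 + O(11, -7)/142 = -33 + (2 - 7*√(2 + 11))/142 = -33 + (2 - 7*√13)*(1/142) = -33 + (1/71 - 7*√13/142) = -2342/71 - 7*√13/142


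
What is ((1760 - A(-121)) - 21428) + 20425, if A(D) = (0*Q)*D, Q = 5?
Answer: 757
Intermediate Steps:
A(D) = 0 (A(D) = (0*5)*D = 0*D = 0)
((1760 - A(-121)) - 21428) + 20425 = ((1760 - 1*0) - 21428) + 20425 = ((1760 + 0) - 21428) + 20425 = (1760 - 21428) + 20425 = -19668 + 20425 = 757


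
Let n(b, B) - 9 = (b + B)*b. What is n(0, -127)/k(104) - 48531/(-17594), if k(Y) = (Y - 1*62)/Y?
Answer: 3084381/123158 ≈ 25.044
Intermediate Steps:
k(Y) = (-62 + Y)/Y (k(Y) = (Y - 62)/Y = (-62 + Y)/Y)
n(b, B) = 9 + b*(B + b) (n(b, B) = 9 + (b + B)*b = 9 + (B + b)*b = 9 + b*(B + b))
n(0, -127)/k(104) - 48531/(-17594) = (9 + 0² - 127*0)/(((-62 + 104)/104)) - 48531/(-17594) = (9 + 0 + 0)/(((1/104)*42)) - 48531*(-1/17594) = 9/(21/52) + 48531/17594 = 9*(52/21) + 48531/17594 = 156/7 + 48531/17594 = 3084381/123158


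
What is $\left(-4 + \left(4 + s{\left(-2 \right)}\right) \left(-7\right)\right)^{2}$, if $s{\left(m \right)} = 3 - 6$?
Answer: $121$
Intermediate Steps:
$s{\left(m \right)} = -3$ ($s{\left(m \right)} = 3 - 6 = -3$)
$\left(-4 + \left(4 + s{\left(-2 \right)}\right) \left(-7\right)\right)^{2} = \left(-4 + \left(4 - 3\right) \left(-7\right)\right)^{2} = \left(-4 + 1 \left(-7\right)\right)^{2} = \left(-4 - 7\right)^{2} = \left(-11\right)^{2} = 121$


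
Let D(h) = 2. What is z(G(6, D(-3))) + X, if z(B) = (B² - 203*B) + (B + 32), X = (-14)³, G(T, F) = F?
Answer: -3112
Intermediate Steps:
X = -2744
z(B) = 32 + B² - 202*B (z(B) = (B² - 203*B) + (32 + B) = 32 + B² - 202*B)
z(G(6, D(-3))) + X = (32 + 2² - 202*2) - 2744 = (32 + 4 - 404) - 2744 = -368 - 2744 = -3112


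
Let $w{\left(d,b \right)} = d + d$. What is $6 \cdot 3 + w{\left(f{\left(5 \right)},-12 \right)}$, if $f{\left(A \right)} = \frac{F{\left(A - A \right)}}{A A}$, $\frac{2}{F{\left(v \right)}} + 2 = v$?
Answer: $\frac{448}{25} \approx 17.92$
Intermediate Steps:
$F{\left(v \right)} = \frac{2}{-2 + v}$
$f{\left(A \right)} = - \frac{1}{A^{2}}$ ($f{\left(A \right)} = \frac{2 \frac{1}{-2 + \left(A - A\right)}}{A A} = \frac{2 \frac{1}{-2 + 0}}{A^{2}} = \frac{2 \frac{1}{-2}}{A^{2}} = \frac{2 \left(- \frac{1}{2}\right)}{A^{2}} = - \frac{1}{A^{2}}$)
$w{\left(d,b \right)} = 2 d$
$6 \cdot 3 + w{\left(f{\left(5 \right)},-12 \right)} = 6 \cdot 3 + 2 \left(- \frac{1}{25}\right) = 18 + 2 \left(\left(-1\right) \frac{1}{25}\right) = 18 + 2 \left(- \frac{1}{25}\right) = 18 - \frac{2}{25} = \frac{448}{25}$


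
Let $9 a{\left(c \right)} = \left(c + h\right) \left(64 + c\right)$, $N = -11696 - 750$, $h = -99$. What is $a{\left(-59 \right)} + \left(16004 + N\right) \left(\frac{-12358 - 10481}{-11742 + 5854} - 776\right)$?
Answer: $- \frac{3164883413}{1152} \approx -2.7473 \cdot 10^{6}$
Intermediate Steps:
$N = -12446$
$a{\left(c \right)} = \frac{\left(-99 + c\right) \left(64 + c\right)}{9}$ ($a{\left(c \right)} = \frac{\left(c - 99\right) \left(64 + c\right)}{9} = \frac{\left(-99 + c\right) \left(64 + c\right)}{9}$)
$a{\left(-59 \right)} + \left(16004 + N\right) \left(\frac{-12358 - 10481}{-11742 + 5854} - 776\right) = \left(-704 - - \frac{2065}{9} + \frac{\left(-59\right)^{2}}{9}\right) + \left(16004 - 12446\right) \left(\frac{-12358 - 10481}{-11742 + 5854} - 776\right) = \left(-704 + \frac{2065}{9} + \frac{1}{9} \cdot 3481\right) + 3558 \left(- \frac{22839}{-5888} - 776\right) = \left(-704 + \frac{2065}{9} + \frac{3481}{9}\right) + 3558 \left(\left(-22839\right) \left(- \frac{1}{5888}\right) - 776\right) = - \frac{790}{9} + 3558 \left(\frac{993}{256} - 776\right) = - \frac{790}{9} + 3558 \left(- \frac{197663}{256}\right) = - \frac{790}{9} - \frac{351642477}{128} = - \frac{3164883413}{1152}$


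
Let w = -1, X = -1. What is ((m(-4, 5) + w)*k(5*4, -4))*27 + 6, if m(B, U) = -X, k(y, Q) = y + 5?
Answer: 6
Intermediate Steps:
k(y, Q) = 5 + y
m(B, U) = 1 (m(B, U) = -1*(-1) = 1)
((m(-4, 5) + w)*k(5*4, -4))*27 + 6 = ((1 - 1)*(5 + 5*4))*27 + 6 = (0*(5 + 20))*27 + 6 = (0*25)*27 + 6 = 0*27 + 6 = 0 + 6 = 6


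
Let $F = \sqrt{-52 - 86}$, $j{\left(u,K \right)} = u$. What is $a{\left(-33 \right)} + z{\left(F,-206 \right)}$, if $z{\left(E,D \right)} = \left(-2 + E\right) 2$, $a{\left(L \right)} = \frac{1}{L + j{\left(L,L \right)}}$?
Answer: $- \frac{265}{66} + 2 i \sqrt{138} \approx -4.0152 + 23.495 i$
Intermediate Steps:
$a{\left(L \right)} = \frac{1}{2 L}$ ($a{\left(L \right)} = \frac{1}{L + L} = \frac{1}{2 L}$)
$F = i \sqrt{138}$ ($F = \sqrt{-138} = i \sqrt{138} \approx 11.747 i$)
$z{\left(E,D \right)} = -4 + 2 E$
$a{\left(-33 \right)} + z{\left(F,-206 \right)} = \frac{1}{2 \left(-33\right)} - \left(4 - 2 i \sqrt{138}\right) = \frac{1}{2} \left(- \frac{1}{33}\right) - \left(4 - 2 i \sqrt{138}\right) = - \frac{1}{66} - \left(4 - 2 i \sqrt{138}\right) = - \frac{265}{66} + 2 i \sqrt{138}$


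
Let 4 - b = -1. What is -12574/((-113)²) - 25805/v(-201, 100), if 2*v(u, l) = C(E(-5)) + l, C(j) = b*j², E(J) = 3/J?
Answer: -3301440616/6499421 ≈ -507.96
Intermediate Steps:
b = 5 (b = 4 - 1*(-1) = 4 + 1 = 5)
C(j) = 5*j²
v(u, l) = 9/10 + l/2 (v(u, l) = (5*(3/(-5))² + l)/2 = (5*(3*(-⅕))² + l)/2 = (5*(-⅗)² + l)/2 = (5*(9/25) + l)/2 = (9/5 + l)/2 = 9/10 + l/2)
-12574/((-113)²) - 25805/v(-201, 100) = -12574/((-113)²) - 25805/(9/10 + (½)*100) = -12574/12769 - 25805/(9/10 + 50) = -12574*1/12769 - 25805/509/10 = -12574/12769 - 25805*10/509 = -12574/12769 - 258050/509 = -3301440616/6499421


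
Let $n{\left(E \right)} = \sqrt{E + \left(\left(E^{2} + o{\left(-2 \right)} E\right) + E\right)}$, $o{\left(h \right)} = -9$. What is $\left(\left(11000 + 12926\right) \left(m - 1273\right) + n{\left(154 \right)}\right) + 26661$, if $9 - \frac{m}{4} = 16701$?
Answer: $-1627922305 + 7 \sqrt{462} \approx -1.6279 \cdot 10^{9}$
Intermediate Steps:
$m = -66768$ ($m = 36 - 66804 = -66768$)
$n{\left(E \right)} = \sqrt{E^{2} - 7 E}$ ($n{\left(E \right)} = \sqrt{E + \left(\left(E^{2} - 9 E\right) + E\right)} = \sqrt{E + \left(E^{2} - 8 E\right)} = \sqrt{E^{2} - 7 E}$)
$\left(\left(11000 + 12926\right) \left(m - 1273\right) + n{\left(154 \right)}\right) + 26661 = \left(\left(11000 + 12926\right) \left(-66768 - 1273\right) + \sqrt{154 \left(-7 + 154\right)}\right) + 26661 = \left(23926 \left(-68041\right) + \sqrt{154 \cdot 147}\right) + 26661 = \left(-1627948966 + \sqrt{22638}\right) + 26661 = \left(-1627948966 + 7 \sqrt{462}\right) + 26661 = -1627922305 + 7 \sqrt{462}$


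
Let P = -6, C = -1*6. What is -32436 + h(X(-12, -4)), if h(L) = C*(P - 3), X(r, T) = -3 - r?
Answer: -32382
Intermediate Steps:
C = -6
h(L) = 54 (h(L) = -6*(-6 - 3) = -6*(-9) = 54)
-32436 + h(X(-12, -4)) = -32436 + 54 = -32382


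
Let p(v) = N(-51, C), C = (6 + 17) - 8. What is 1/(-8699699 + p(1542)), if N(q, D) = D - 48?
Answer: -1/8699732 ≈ -1.1495e-7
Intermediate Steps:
C = 15 (C = 23 - 8 = 15)
N(q, D) = -48 + D
p(v) = -33 (p(v) = -48 + 15 = -33)
1/(-8699699 + p(1542)) = 1/(-8699699 - 33) = 1/(-8699732) = -1/8699732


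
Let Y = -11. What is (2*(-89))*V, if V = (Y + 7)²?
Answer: -2848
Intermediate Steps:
V = 16 (V = (-11 + 7)² = (-4)² = 16)
(2*(-89))*V = (2*(-89))*16 = -178*16 = -2848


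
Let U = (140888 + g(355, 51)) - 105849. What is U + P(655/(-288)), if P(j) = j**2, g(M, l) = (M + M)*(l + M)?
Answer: 26816141281/82944 ≈ 3.2330e+5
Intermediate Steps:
g(M, l) = 2*M*(M + l) (g(M, l) = (2*M)*(M + l) = 2*M*(M + l))
U = 323299 (U = (140888 + 2*355*(355 + 51)) - 105849 = (140888 + 2*355*406) - 105849 = (140888 + 288260) - 105849 = 429148 - 105849 = 323299)
U + P(655/(-288)) = 323299 + (655/(-288))**2 = 323299 + (655*(-1/288))**2 = 323299 + (-655/288)**2 = 323299 + 429025/82944 = 26816141281/82944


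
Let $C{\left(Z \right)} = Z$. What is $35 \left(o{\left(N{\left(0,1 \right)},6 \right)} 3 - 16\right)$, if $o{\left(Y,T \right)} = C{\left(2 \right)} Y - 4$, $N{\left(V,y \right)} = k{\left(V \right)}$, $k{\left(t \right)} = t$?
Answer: $-980$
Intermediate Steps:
$N{\left(V,y \right)} = V$
$o{\left(Y,T \right)} = -4 + 2 Y$ ($o{\left(Y,T \right)} = 2 Y - 4 = -4 + 2 Y$)
$35 \left(o{\left(N{\left(0,1 \right)},6 \right)} 3 - 16\right) = 35 \left(\left(-4 + 2 \cdot 0\right) 3 - 16\right) = 35 \left(\left(-4 + 0\right) 3 - 16\right) = 35 \left(\left(-4\right) 3 - 16\right) = 35 \left(-12 - 16\right) = 35 \left(-28\right) = -980$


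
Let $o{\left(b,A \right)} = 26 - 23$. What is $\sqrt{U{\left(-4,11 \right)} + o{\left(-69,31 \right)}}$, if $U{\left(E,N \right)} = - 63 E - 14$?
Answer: $\sqrt{241} \approx 15.524$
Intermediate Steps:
$U{\left(E,N \right)} = -14 - 63 E$
$o{\left(b,A \right)} = 3$
$\sqrt{U{\left(-4,11 \right)} + o{\left(-69,31 \right)}} = \sqrt{\left(-14 - -252\right) + 3} = \sqrt{\left(-14 + 252\right) + 3} = \sqrt{238 + 3} = \sqrt{241}$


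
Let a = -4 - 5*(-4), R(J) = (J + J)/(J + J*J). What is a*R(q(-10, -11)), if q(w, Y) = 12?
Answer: 32/13 ≈ 2.4615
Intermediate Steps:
R(J) = 2*J/(J + J**2) (R(J) = (2*J)/(J + J**2) = 2*J/(J + J**2))
a = 16 (a = -4 + 20 = 16)
a*R(q(-10, -11)) = 16*(2/(1 + 12)) = 16*(2/13) = 32/13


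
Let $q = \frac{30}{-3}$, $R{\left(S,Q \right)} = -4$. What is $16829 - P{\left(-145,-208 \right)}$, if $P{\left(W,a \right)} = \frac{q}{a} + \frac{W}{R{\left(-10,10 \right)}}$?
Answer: $\frac{1746441}{104} \approx 16793.0$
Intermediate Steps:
$q = -10$ ($q = 30 \left(- \frac{1}{3}\right) = -10$)
$P{\left(W,a \right)} = - \frac{10}{a} - \frac{W}{4}$ ($P{\left(W,a \right)} = - \frac{10}{a} + \frac{W}{-4} = - \frac{10}{a} + W \left(- \frac{1}{4}\right) = - \frac{10}{a} - \frac{W}{4}$)
$16829 - P{\left(-145,-208 \right)} = 16829 - \left(- \frac{10}{-208} - - \frac{145}{4}\right) = 16829 - \left(\left(-10\right) \left(- \frac{1}{208}\right) + \frac{145}{4}\right) = 16829 - \left(\frac{5}{104} + \frac{145}{4}\right) = 16829 - \frac{3775}{104} = \frac{1746441}{104}$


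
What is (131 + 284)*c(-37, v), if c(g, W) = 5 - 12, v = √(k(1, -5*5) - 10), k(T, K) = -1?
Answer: -2905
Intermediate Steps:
v = I*√11 (v = √(-1 - 10) = √(-11) = I*√11 ≈ 3.3166*I)
c(g, W) = -7
(131 + 284)*c(-37, v) = (131 + 284)*(-7) = 415*(-7) = -2905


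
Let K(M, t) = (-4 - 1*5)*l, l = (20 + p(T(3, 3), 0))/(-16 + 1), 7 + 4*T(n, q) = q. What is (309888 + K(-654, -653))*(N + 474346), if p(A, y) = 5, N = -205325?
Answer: 83370414963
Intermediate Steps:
T(n, q) = -7/4 + q/4
l = -5/3 (l = (20 + 5)/(-16 + 1) = 25/(-15) = 25*(-1/15) = -5/3 ≈ -1.6667)
K(M, t) = 15 (K(M, t) = (-4 - 1*5)*(-5/3) = (-4 - 5)*(-5/3) = -9*(-5/3) = 15)
(309888 + K(-654, -653))*(N + 474346) = (309888 + 15)*(-205325 + 474346) = 309903*269021 = 83370414963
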